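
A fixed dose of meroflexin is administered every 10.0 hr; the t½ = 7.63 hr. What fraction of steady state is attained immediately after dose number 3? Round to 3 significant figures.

0.934

k = ln 2 / 7.63 = 0.09084 hr⁻¹
f_n = 1 − e^(−nkτ) = 1 − e^(−3 × 0.09084 × 10.0) = 1 − e^(−2.725) = 1 − 0.06552 ≈ 0.934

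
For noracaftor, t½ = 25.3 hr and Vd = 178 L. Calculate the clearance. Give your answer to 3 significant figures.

k = ln 2 / t½ = ln 2 / 25.3 = 0.02740 hr⁻¹
CL = k · V = 0.02740 × 178 ≈ 4.88 L/hr

4.88 L/hr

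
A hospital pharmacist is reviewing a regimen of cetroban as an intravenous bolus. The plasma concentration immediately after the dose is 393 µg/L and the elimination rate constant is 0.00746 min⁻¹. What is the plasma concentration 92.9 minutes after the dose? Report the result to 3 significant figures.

C(t) = C₀ e^(−kt) = 393 × e^(−0.007460 × 92.9) = 393 × e^(−0.6930) = 393 × 0.5001 ≈ 197 µg/L

197 µg/L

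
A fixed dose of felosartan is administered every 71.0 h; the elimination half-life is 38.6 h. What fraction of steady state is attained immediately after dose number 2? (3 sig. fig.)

0.922

k = ln 2 / 38.6 = 0.01796 h⁻¹
f_n = 1 − e^(−nkτ) = 1 − e^(−2 × 0.01796 × 71.0) = 1 − e^(−2.550) = 1 − 0.07809 ≈ 0.922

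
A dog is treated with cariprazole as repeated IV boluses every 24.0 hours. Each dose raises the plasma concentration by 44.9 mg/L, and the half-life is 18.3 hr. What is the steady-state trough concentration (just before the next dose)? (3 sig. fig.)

k = ln 2 / 18.3 = 0.03788 hr⁻¹
Fraction remaining after one interval: e^(−kτ) = e^(−0.03788 × 24.0) = 0.4029
R = 1 / (1 − 0.4029) = 1.675
Css,max = 44.9 × 1.675 = 75.20 mg/L
Css,min = Css,max × e^(−kτ) = 75.20 × 0.4029 ≈ 30.3 mg/L

30.3 mg/L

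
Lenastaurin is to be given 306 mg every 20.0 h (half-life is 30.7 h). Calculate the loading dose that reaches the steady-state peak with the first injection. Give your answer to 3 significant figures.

k = ln 2 / 30.7 = 0.02258 h⁻¹
Accumulation ratio R = 1 / (1 − e^(−kτ)) = 1 / (1 − e^(−0.02258×20.0)) = 1 / (1 − 0.6366) = 2.752
Loading dose = maintenance dose × R = 306 × 2.752 ≈ 842 mg

842 mg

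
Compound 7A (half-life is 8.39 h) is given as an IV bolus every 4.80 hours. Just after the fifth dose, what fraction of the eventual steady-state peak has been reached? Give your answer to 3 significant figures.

0.862

k = ln 2 / 8.39 = 0.08262 h⁻¹
f_n = 1 − e^(−nkτ) = 1 − e^(−5 × 0.08262 × 4.80) = 1 − e^(−1.983) = 1 − 0.1377 ≈ 0.862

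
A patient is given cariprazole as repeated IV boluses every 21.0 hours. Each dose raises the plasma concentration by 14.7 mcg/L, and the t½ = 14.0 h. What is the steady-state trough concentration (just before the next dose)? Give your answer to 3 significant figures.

k = ln 2 / 14.0 = 0.04951 h⁻¹
Fraction remaining after one interval: e^(−kτ) = e^(−0.04951 × 21.0) = 0.3536
R = 1 / (1 − 0.3536) = 1.547
Css,max = 14.7 × 1.547 = 22.74 mcg/L
Css,min = Css,max × e^(−kτ) = 22.74 × 0.3536 ≈ 8.04 mcg/L

8.04 mcg/L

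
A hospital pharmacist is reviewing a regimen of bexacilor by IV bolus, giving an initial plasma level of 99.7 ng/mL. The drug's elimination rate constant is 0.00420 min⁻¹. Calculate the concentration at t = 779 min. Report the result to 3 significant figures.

C(t) = C₀ e^(−kt) = 99.7 × e^(−0.004200 × 779) = 99.7 × e^(−3.272) = 99.7 × 0.03794 ≈ 3.78 ng/mL

3.78 ng/mL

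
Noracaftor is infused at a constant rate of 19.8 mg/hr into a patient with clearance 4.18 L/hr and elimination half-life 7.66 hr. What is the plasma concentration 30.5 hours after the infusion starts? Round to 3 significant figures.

Css = rate / CL = 19.8 / 4.18 = 4.737 mg/L
k = ln 2 / 7.66 = 0.09049 hr⁻¹
C(t) = Css (1 − e^(−kt)) = 4.737 × (1 − e^(−2.760)) = 4.737 × 0.9367 ≈ 4.44 mg/L

4.44 mg/L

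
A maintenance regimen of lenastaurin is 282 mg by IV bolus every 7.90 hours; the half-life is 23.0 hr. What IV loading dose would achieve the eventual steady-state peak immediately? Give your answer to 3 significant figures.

1330 mg

k = ln 2 / 23.0 = 0.03014 hr⁻¹
Accumulation ratio R = 1 / (1 − e^(−kτ)) = 1 / (1 − e^(−0.03014×7.90)) = 1 / (1 − 0.7881) = 4.720
Loading dose = maintenance dose × R = 282 × 4.720 ≈ 1330 mg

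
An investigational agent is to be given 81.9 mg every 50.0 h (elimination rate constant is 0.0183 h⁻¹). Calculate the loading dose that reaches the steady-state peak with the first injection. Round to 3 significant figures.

137 mg

Accumulation ratio R = 1 / (1 − e^(−kτ)) = 1 / (1 − e^(−0.01830×50.0)) = 1 / (1 − 0.4005) = 1.668
Loading dose = maintenance dose × R = 81.9 × 1.668 ≈ 137 mg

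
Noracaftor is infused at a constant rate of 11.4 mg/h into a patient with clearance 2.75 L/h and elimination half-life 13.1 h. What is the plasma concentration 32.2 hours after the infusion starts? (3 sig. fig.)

Css = rate / CL = 11.4 / 2.75 = 4.145 mg/L
k = ln 2 / 13.1 = 0.05291 h⁻¹
C(t) = Css (1 − e^(−kt)) = 4.145 × (1 − e^(−1.704)) = 4.145 × 0.8180 ≈ 3.39 mg/L

3.39 mg/L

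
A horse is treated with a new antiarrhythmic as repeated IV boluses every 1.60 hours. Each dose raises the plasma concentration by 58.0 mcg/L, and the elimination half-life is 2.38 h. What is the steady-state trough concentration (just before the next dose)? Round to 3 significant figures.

k = ln 2 / 2.38 = 0.2912 h⁻¹
Fraction remaining after one interval: e^(−kτ) = e^(−0.2912 × 1.60) = 0.6275
R = 1 / (1 − 0.6275) = 2.685
Css,max = 58.0 × 2.685 = 155.7 mcg/L
Css,min = Css,max × e^(−kτ) = 155.7 × 0.6275 ≈ 97.7 mcg/L

97.7 mcg/L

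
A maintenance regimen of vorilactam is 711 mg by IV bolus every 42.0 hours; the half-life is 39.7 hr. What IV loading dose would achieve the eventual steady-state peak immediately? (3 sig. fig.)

1370 mg

k = ln 2 / 39.7 = 0.01746 hr⁻¹
Accumulation ratio R = 1 / (1 − e^(−kτ)) = 1 / (1 − e^(−0.01746×42.0)) = 1 / (1 − 0.4803) = 1.924
Loading dose = maintenance dose × R = 711 × 1.924 ≈ 1370 mg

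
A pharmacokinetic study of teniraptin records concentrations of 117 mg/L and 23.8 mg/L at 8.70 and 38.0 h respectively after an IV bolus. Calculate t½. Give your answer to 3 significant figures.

12.8 hours

k = ln(C₁/C₂) / (t₂ − t₁) = ln(117/23.8) / (38.0 − 8.70)
  = 1.592 / 29.30 = 0.05435 h⁻¹
t½ = ln 2 / k = ln 2 / 0.05435 ≈ 12.8 hours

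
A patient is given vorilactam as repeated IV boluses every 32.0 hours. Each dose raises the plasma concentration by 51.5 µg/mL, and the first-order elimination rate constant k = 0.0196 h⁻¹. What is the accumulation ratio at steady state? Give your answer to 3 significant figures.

2.15

Fraction remaining after one interval: e^(−kτ) = e^(−0.01960 × 32.0) = 0.5341
R = 1 / (1 − 0.5341) = 1 / 0.4659 ≈ 2.15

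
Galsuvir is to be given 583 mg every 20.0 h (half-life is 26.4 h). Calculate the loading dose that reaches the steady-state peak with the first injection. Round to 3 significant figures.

1430 mg

k = ln 2 / 26.4 = 0.02626 h⁻¹
Accumulation ratio R = 1 / (1 − e^(−kτ)) = 1 / (1 − e^(−0.02626×20.0)) = 1 / (1 − 0.5915) = 2.448
Loading dose = maintenance dose × R = 583 × 2.448 ≈ 1430 mg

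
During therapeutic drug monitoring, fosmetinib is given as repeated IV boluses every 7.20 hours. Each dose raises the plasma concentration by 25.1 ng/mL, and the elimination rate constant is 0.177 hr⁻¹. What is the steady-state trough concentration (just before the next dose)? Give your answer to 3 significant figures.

Fraction remaining after one interval: e^(−kτ) = e^(−0.1770 × 7.20) = 0.2796
R = 1 / (1 − 0.2796) = 1.388
Css,max = 25.1 × 1.388 = 34.84 ng/mL
Css,min = Css,max × e^(−kτ) = 34.84 × 0.2796 ≈ 9.74 ng/mL

9.74 ng/mL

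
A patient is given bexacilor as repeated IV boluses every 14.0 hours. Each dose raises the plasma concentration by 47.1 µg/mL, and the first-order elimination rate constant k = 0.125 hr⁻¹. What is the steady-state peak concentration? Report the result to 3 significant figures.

57.0 µg/mL

Fraction remaining after one interval: e^(−kτ) = e^(−0.1250 × 14.0) = 0.1738
R = 1 / (1 − 0.1738) = 1.210
Css,max = 47.1 × 1.210 ≈ 57.0 µg/mL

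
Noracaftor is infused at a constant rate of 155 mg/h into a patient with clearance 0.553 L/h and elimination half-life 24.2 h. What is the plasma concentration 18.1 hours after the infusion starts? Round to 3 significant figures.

Css = rate / CL = 155 / 0.553 = 280.3 µg/mL
k = ln 2 / 24.2 = 0.02864 h⁻¹
C(t) = Css (1 − e^(−kt)) = 280.3 × (1 − e^(−0.5184)) = 280.3 × 0.4045 ≈ 113 µg/mL

113 µg/mL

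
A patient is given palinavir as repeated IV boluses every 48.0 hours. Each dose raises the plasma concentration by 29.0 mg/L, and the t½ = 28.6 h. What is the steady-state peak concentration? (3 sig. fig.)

42.2 mg/L

k = ln 2 / 28.6 = 0.02424 h⁻¹
Fraction remaining after one interval: e^(−kτ) = e^(−0.02424 × 48.0) = 0.3124
R = 1 / (1 − 0.3124) = 1.454
Css,max = 29.0 × 1.454 ≈ 42.2 mg/L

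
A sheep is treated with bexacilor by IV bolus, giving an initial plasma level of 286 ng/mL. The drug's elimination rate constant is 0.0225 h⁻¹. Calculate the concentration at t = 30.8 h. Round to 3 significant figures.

C(t) = C₀ e^(−kt) = 286 × e^(−0.02250 × 30.8) = 286 × e^(−0.6930) = 286 × 0.5001 ≈ 143 ng/mL

143 ng/mL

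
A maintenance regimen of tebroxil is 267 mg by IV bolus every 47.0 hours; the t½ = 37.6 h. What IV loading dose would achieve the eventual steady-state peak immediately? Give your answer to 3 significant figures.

461 mg

k = ln 2 / 37.6 = 0.01843 h⁻¹
Accumulation ratio R = 1 / (1 − e^(−kτ)) = 1 / (1 − e^(−0.01843×47.0)) = 1 / (1 − 0.4204) = 1.725
Loading dose = maintenance dose × R = 267 × 1.725 ≈ 461 mg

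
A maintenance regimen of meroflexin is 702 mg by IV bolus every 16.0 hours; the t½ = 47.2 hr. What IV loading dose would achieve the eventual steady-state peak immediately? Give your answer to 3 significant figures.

3350 mg

k = ln 2 / 47.2 = 0.01469 hr⁻¹
Accumulation ratio R = 1 / (1 − e^(−kτ)) = 1 / (1 − e^(−0.01469×16.0)) = 1 / (1 − 0.7906) = 4.776
Loading dose = maintenance dose × R = 702 × 4.776 ≈ 3350 mg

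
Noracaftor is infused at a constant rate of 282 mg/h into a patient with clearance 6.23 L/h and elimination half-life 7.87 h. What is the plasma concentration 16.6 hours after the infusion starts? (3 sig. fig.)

34.8 mg/L

Css = rate / CL = 282 / 6.23 = 45.26 mg/L
k = ln 2 / 7.87 = 0.08807 h⁻¹
C(t) = Css (1 − e^(−kt)) = 45.26 × (1 − e^(−1.462)) = 45.26 × 0.7682 ≈ 34.8 mg/L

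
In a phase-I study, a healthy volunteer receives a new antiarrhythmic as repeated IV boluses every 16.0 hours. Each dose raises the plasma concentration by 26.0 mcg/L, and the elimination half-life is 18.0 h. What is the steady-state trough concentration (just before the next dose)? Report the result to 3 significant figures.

k = ln 2 / 18.0 = 0.03851 h⁻¹
Fraction remaining after one interval: e^(−kτ) = e^(−0.03851 × 16.0) = 0.5400
R = 1 / (1 − 0.5400) = 2.174
Css,max = 26.0 × 2.174 = 56.53 mcg/L
Css,min = Css,max × e^(−kτ) = 56.53 × 0.5400 ≈ 30.5 mcg/L

30.5 mcg/L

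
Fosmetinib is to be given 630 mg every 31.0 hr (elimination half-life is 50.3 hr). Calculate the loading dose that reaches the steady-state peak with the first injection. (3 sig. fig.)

k = ln 2 / 50.3 = 0.01378 hr⁻¹
Accumulation ratio R = 1 / (1 − e^(−kτ)) = 1 / (1 − e^(−0.01378×31.0)) = 1 / (1 − 0.6523) = 2.876
Loading dose = maintenance dose × R = 630 × 2.876 ≈ 1810 mg

1810 mg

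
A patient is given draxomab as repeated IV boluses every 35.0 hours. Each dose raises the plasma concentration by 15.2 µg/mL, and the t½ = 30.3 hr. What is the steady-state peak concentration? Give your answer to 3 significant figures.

27.6 µg/mL

k = ln 2 / 30.3 = 0.02288 hr⁻¹
Fraction remaining after one interval: e^(−kτ) = e^(−0.02288 × 35.0) = 0.4490
R = 1 / (1 − 0.4490) = 1.815
Css,max = 15.2 × 1.815 ≈ 27.6 µg/mL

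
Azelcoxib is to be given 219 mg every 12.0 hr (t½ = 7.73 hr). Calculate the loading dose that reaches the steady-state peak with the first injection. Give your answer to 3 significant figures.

332 mg

k = ln 2 / 7.73 = 0.08967 hr⁻¹
Accumulation ratio R = 1 / (1 − e^(−kτ)) = 1 / (1 − e^(−0.08967×12.0)) = 1 / (1 − 0.3409) = 1.517
Loading dose = maintenance dose × R = 219 × 1.517 ≈ 332 mg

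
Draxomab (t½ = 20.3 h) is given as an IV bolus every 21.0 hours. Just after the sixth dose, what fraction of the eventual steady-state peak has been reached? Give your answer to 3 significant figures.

k = ln 2 / 20.3 = 0.03415 h⁻¹
f_n = 1 − e^(−nkτ) = 1 − e^(−6 × 0.03415 × 21.0) = 1 − e^(−4.302) = 1 − 0.01354 ≈ 0.986

0.986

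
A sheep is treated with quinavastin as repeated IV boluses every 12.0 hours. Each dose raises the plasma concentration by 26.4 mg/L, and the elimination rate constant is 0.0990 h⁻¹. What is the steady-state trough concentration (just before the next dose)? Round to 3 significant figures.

11.6 mg/L

Fraction remaining after one interval: e^(−kτ) = e^(−0.09900 × 12.0) = 0.3048
R = 1 / (1 − 0.3048) = 1.438
Css,max = 26.4 × 1.438 = 37.98 mg/L
Css,min = Css,max × e^(−kτ) = 37.98 × 0.3048 ≈ 11.6 mg/L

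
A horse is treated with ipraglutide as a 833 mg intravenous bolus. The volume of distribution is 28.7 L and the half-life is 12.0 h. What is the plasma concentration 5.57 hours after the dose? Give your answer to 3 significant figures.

C₀ = dose / V = 833 / 28.7 = 29.02 µg/mL
k = ln 2 / 12.0 = 0.05776 h⁻¹
C(t) = C₀ e^(−kt) = 29.02 × e^(−0.05776 × 5.57) = 29.02 × e^(−0.3217) = 29.02 × 0.7249 ≈ 21.0 µg/mL

21.0 µg/mL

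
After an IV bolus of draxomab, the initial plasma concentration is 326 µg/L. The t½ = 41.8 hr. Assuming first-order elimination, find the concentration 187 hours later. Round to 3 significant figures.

k = ln 2 / 41.8 = 0.01658 hr⁻¹
187 hr is 4.474 half-lives, so C = 326 × (1/2)^4.474 = 326 × 0.04501 ≈ 14.7 µg/L

14.7 µg/L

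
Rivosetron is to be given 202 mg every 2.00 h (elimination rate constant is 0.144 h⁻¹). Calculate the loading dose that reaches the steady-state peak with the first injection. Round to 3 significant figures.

Accumulation ratio R = 1 / (1 − e^(−kτ)) = 1 / (1 − e^(−0.1440×2.00)) = 1 / (1 − 0.7498) = 3.996
Loading dose = maintenance dose × R = 202 × 3.996 ≈ 807 mg

807 mg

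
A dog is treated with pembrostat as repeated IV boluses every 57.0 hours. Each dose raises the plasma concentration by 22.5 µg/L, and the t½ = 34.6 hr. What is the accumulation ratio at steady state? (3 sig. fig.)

k = ln 2 / 34.6 = 0.02003 hr⁻¹
Fraction remaining after one interval: e^(−kτ) = e^(−0.02003 × 57.0) = 0.3192
R = 1 / (1 − 0.3192) = 1 / 0.6808 ≈ 1.47

1.47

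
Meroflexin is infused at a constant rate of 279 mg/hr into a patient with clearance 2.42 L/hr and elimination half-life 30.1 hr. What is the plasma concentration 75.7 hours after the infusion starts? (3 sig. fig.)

Css = rate / CL = 279 / 2.42 = 115.3 mg/L
k = ln 2 / 30.1 = 0.02303 hr⁻¹
C(t) = Css (1 − e^(−kt)) = 115.3 × (1 − e^(−1.743)) = 115.3 × 0.8250 ≈ 95.1 mg/L

95.1 mg/L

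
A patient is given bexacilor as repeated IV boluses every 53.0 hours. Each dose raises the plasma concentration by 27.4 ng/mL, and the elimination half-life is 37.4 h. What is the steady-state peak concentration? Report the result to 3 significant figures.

43.8 ng/mL

k = ln 2 / 37.4 = 0.01853 h⁻¹
Fraction remaining after one interval: e^(−kτ) = e^(−0.01853 × 53.0) = 0.3745
R = 1 / (1 − 0.3745) = 1.599
Css,max = 27.4 × 1.599 ≈ 43.8 ng/mL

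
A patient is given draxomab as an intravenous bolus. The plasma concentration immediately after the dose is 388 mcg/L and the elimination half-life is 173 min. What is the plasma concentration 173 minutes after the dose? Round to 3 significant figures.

k = ln 2 / 173 = 0.004007 min⁻¹
173 min is 1.000 half-lives, so C = 388 × (1/2)^1.000 = 388 × 0.5000 ≈ 194 mcg/L

194 mcg/L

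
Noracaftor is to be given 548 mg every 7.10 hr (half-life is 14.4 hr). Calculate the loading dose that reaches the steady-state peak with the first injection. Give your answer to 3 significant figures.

k = ln 2 / 14.4 = 0.04814 hr⁻¹
Accumulation ratio R = 1 / (1 − e^(−kτ)) = 1 / (1 − e^(−0.04814×7.10)) = 1 / (1 − 0.7105) = 3.454
Loading dose = maintenance dose × R = 548 × 3.454 ≈ 1890 mg

1890 mg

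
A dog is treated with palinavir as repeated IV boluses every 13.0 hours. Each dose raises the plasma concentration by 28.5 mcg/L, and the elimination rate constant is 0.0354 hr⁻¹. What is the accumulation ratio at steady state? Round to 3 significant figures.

2.71

Fraction remaining after one interval: e^(−kτ) = e^(−0.03540 × 13.0) = 0.6312
R = 1 / (1 − 0.6312) = 1 / 0.3688 ≈ 2.71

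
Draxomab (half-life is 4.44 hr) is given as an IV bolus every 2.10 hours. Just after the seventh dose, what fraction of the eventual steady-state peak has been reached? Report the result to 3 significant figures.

k = ln 2 / 4.44 = 0.1561 hr⁻¹
f_n = 1 − e^(−nkτ) = 1 − e^(−7 × 0.1561 × 2.10) = 1 − e^(−2.295) = 1 − 0.1008 ≈ 0.899

0.899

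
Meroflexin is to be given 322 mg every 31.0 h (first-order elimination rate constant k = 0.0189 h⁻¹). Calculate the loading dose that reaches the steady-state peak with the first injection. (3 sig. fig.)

726 mg

Accumulation ratio R = 1 / (1 − e^(−kτ)) = 1 / (1 − e^(−0.01890×31.0)) = 1 / (1 − 0.5566) = 2.255
Loading dose = maintenance dose × R = 322 × 2.255 ≈ 726 mg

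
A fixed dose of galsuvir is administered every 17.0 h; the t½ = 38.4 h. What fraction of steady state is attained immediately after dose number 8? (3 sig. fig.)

0.914

k = ln 2 / 38.4 = 0.01805 h⁻¹
f_n = 1 − e^(−nkτ) = 1 − e^(−8 × 0.01805 × 17.0) = 1 − e^(−2.455) = 1 − 0.08587 ≈ 0.914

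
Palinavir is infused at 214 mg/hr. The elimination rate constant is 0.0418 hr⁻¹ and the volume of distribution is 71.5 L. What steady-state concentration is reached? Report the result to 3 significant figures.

71.6 mg/L

CL = k · V = 0.0418 × 71.5 = 2.989 L/hr
Css = rate / CL = 214 / 2.989 ≈ 71.6 mg/L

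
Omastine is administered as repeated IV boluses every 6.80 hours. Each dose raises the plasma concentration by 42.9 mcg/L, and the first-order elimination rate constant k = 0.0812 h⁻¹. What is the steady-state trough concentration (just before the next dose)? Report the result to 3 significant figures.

Fraction remaining after one interval: e^(−kτ) = e^(−0.08120 × 6.80) = 0.5757
R = 1 / (1 − 0.5757) = 2.357
Css,max = 42.9 × 2.357 = 101.1 mcg/L
Css,min = Css,max × e^(−kτ) = 101.1 × 0.5757 ≈ 58.2 mcg/L

58.2 mcg/L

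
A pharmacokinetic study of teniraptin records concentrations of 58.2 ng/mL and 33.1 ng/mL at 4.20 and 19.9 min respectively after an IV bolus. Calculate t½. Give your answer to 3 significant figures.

k = ln(C₁/C₂) / (t₂ − t₁) = ln(58.2/33.1) / (19.9 − 4.20)
  = 0.5644 / 15.70 = 0.03595 min⁻¹
t½ = ln 2 / k = ln 2 / 0.03595 ≈ 19.3 minutes

19.3 minutes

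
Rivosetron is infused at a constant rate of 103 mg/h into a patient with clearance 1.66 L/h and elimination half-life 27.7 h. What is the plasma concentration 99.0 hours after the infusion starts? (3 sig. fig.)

Css = rate / CL = 103 / 1.66 = 62.05 mg/L
k = ln 2 / 27.7 = 0.02502 h⁻¹
C(t) = Css (1 − e^(−kt)) = 62.05 × (1 − e^(−2.477)) = 62.05 × 0.9160 ≈ 56.8 mg/L

56.8 mg/L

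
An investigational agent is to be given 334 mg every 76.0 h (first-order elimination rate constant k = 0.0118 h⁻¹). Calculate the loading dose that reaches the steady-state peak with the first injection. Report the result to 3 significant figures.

Accumulation ratio R = 1 / (1 − e^(−kτ)) = 1 / (1 − e^(−0.01180×76.0)) = 1 / (1 − 0.4079) = 1.689
Loading dose = maintenance dose × R = 334 × 1.689 ≈ 564 mg

564 mg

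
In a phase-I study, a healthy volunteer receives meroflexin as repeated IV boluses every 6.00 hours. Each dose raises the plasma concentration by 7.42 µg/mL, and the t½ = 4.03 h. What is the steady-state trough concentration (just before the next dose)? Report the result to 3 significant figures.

4.11 µg/mL

k = ln 2 / 4.03 = 0.1720 h⁻¹
Fraction remaining after one interval: e^(−kτ) = e^(−0.1720 × 6.00) = 0.3563
R = 1 / (1 − 0.3563) = 1.554
Css,max = 7.42 × 1.554 = 11.53 µg/mL
Css,min = Css,max × e^(−kτ) = 11.53 × 0.3563 ≈ 4.11 µg/mL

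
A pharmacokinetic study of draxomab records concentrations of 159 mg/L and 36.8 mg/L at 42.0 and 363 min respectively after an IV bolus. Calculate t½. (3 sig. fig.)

k = ln(C₁/C₂) / (t₂ − t₁) = ln(159/36.8) / (363 − 42.0)
  = 1.463 / 321.0 = 0.004559 min⁻¹
t½ = ln 2 / k = ln 2 / 0.004559 ≈ 152 minutes

152 minutes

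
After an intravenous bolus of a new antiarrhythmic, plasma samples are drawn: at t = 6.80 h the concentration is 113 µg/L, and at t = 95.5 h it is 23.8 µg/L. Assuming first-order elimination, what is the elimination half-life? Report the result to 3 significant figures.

39.5 hours

k = ln(C₁/C₂) / (t₂ − t₁) = ln(113/23.8) / (95.5 − 6.80)
  = 1.558 / 88.70 = 0.01756 h⁻¹
t½ = ln 2 / k = ln 2 / 0.01756 ≈ 39.5 hours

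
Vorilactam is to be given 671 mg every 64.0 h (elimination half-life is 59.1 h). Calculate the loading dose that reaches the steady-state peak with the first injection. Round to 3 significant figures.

k = ln 2 / 59.1 = 0.01173 h⁻¹
Accumulation ratio R = 1 / (1 − e^(−kτ)) = 1 / (1 − e^(−0.01173×64.0)) = 1 / (1 − 0.4721) = 1.894
Loading dose = maintenance dose × R = 671 × 1.894 ≈ 1270 mg

1270 mg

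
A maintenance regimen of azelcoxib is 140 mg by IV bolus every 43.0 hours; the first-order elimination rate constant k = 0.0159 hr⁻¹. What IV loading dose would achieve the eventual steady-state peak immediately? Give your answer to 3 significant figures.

Accumulation ratio R = 1 / (1 − e^(−kτ)) = 1 / (1 − e^(−0.01590×43.0)) = 1 / (1 − 0.5047) = 2.019
Loading dose = maintenance dose × R = 140 × 2.019 ≈ 283 mg

283 mg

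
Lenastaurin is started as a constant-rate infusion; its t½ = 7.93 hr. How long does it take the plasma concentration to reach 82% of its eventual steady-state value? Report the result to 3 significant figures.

k = ln 2 / 7.93 = 0.08741 hr⁻¹
f = 1 − e^(−kt)  ⇒  t = −ln(1 − f) / k
t = −ln(1 − 0.82) / 0.08741 = 1.715 / 0.08741 ≈ 19.6 hours

19.6 hours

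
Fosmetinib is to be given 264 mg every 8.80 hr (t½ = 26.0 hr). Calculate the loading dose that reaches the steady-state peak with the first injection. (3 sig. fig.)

k = ln 2 / 26.0 = 0.02666 hr⁻¹
Accumulation ratio R = 1 / (1 − e^(−kτ)) = 1 / (1 − e^(−0.02666×8.80)) = 1 / (1 − 0.7909) = 4.782
Loading dose = maintenance dose × R = 264 × 4.782 ≈ 1260 mg

1260 mg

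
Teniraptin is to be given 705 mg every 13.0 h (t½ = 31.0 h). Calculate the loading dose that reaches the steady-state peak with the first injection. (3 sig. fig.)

2790 mg

k = ln 2 / 31.0 = 0.02236 h⁻¹
Accumulation ratio R = 1 / (1 − e^(−kτ)) = 1 / (1 − e^(−0.02236×13.0)) = 1 / (1 − 0.7478) = 3.964
Loading dose = maintenance dose × R = 705 × 3.964 ≈ 2790 mg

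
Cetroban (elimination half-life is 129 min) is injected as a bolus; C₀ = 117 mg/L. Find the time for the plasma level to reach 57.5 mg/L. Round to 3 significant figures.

132 minutes

k = ln 2 / 129 = 0.005373 min⁻¹
C(t) = C₀ e^(−kt)  ⇒  t = ln(C₀/C) / k
t = ln(117/57.5) / 0.005373 = 0.7104 / 0.005373 ≈ 132 minutes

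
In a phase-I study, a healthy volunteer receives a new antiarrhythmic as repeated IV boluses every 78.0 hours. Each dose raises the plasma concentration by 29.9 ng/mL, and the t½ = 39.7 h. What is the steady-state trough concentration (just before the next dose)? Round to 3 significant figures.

k = ln 2 / 39.7 = 0.01746 h⁻¹
Fraction remaining after one interval: e^(−kτ) = e^(−0.01746 × 78.0) = 0.2562
R = 1 / (1 − 0.2562) = 1.344
Css,max = 29.9 × 1.344 = 40.20 ng/mL
Css,min = Css,max × e^(−kτ) = 40.20 × 0.2562 ≈ 10.3 ng/mL

10.3 ng/mL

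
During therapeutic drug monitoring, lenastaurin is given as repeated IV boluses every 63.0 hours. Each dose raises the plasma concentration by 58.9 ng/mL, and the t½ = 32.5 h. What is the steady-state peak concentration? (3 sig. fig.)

k = ln 2 / 32.5 = 0.02133 h⁻¹
Fraction remaining after one interval: e^(−kτ) = e^(−0.02133 × 63.0) = 0.2609
R = 1 / (1 − 0.2609) = 1.353
Css,max = 58.9 × 1.353 ≈ 79.7 ng/mL

79.7 ng/mL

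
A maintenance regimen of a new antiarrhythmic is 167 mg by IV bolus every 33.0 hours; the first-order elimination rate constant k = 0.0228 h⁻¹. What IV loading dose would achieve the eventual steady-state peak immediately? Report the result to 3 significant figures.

316 mg

Accumulation ratio R = 1 / (1 − e^(−kτ)) = 1 / (1 − e^(−0.02280×33.0)) = 1 / (1 − 0.4712) = 1.891
Loading dose = maintenance dose × R = 167 × 1.891 ≈ 316 mg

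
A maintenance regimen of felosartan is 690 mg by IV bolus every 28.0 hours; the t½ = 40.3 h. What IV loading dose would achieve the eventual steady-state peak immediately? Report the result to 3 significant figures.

1810 mg

k = ln 2 / 40.3 = 0.01720 h⁻¹
Accumulation ratio R = 1 / (1 − e^(−kτ)) = 1 / (1 − e^(−0.01720×28.0)) = 1 / (1 − 0.6178) = 2.616
Loading dose = maintenance dose × R = 690 × 2.616 ≈ 1810 mg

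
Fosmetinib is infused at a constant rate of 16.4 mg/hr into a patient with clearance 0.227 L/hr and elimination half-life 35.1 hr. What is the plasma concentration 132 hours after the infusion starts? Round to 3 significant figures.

66.9 µg/mL

Css = rate / CL = 16.4 / 0.227 = 72.25 µg/mL
k = ln 2 / 35.1 = 0.01975 hr⁻¹
C(t) = Css (1 − e^(−kt)) = 72.25 × (1 − e^(−2.607)) = 72.25 × 0.9262 ≈ 66.9 µg/mL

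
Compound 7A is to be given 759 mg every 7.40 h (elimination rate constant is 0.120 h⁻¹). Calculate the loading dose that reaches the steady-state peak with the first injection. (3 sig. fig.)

1290 mg

Accumulation ratio R = 1 / (1 − e^(−kτ)) = 1 / (1 − e^(−0.1200×7.40)) = 1 / (1 − 0.4115) = 1.699
Loading dose = maintenance dose × R = 759 × 1.699 ≈ 1290 mg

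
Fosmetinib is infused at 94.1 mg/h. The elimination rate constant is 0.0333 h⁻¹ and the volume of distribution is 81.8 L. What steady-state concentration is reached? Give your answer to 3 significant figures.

34.5 mg/L

CL = k · V = 0.0333 × 81.8 = 2.724 L/h
Css = rate / CL = 94.1 / 2.724 ≈ 34.5 mg/L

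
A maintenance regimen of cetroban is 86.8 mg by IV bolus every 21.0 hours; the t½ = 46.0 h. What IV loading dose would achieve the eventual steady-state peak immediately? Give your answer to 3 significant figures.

320 mg

k = ln 2 / 46.0 = 0.01507 h⁻¹
Accumulation ratio R = 1 / (1 − e^(−kτ)) = 1 / (1 − e^(−0.01507×21.0)) = 1 / (1 − 0.7287) = 3.687
Loading dose = maintenance dose × R = 86.8 × 3.687 ≈ 320 mg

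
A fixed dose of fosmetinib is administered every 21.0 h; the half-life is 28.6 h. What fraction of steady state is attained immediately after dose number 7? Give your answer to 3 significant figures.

k = ln 2 / 28.6 = 0.02424 h⁻¹
f_n = 1 − e^(−nkτ) = 1 − e^(−7 × 0.02424 × 21.0) = 1 − e^(−3.563) = 1 − 0.02836 ≈ 0.972

0.972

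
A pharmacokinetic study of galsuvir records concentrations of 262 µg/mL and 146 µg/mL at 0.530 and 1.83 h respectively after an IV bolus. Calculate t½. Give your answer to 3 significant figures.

1.54 hours

k = ln(C₁/C₂) / (t₂ − t₁) = ln(262/146) / (1.83 − 0.530)
  = 0.5847 / 1.300 = 0.4498 h⁻¹
t½ = ln 2 / k = ln 2 / 0.4498 ≈ 1.54 hours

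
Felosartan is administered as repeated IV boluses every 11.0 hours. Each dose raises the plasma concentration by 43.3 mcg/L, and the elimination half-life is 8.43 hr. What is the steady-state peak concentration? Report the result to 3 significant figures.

72.7 mcg/L

k = ln 2 / 8.43 = 0.08222 hr⁻¹
Fraction remaining after one interval: e^(−kτ) = e^(−0.08222 × 11.0) = 0.4048
R = 1 / (1 − 0.4048) = 1.680
Css,max = 43.3 × 1.680 ≈ 72.7 mcg/L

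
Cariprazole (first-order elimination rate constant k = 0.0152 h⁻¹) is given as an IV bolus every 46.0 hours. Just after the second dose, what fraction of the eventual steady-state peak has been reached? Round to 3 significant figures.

0.753

f_n = 1 − e^(−nkτ) = 1 − e^(−2 × 0.01520 × 46.0) = 1 − e^(−1.398) = 1 − 0.2470 ≈ 0.753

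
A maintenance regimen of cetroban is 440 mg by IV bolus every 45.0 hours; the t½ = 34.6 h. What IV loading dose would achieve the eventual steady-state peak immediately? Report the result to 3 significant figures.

k = ln 2 / 34.6 = 0.02003 h⁻¹
Accumulation ratio R = 1 / (1 − e^(−kτ)) = 1 / (1 − e^(−0.02003×45.0)) = 1 / (1 − 0.4060) = 1.683
Loading dose = maintenance dose × R = 440 × 1.683 ≈ 741 mg

741 mg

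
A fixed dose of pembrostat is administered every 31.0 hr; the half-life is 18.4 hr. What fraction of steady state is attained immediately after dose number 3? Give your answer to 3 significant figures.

k = ln 2 / 18.4 = 0.03767 hr⁻¹
f_n = 1 − e^(−nkτ) = 1 − e^(−3 × 0.03767 × 31.0) = 1 − e^(−3.503) = 1 − 0.03009 ≈ 0.970

0.970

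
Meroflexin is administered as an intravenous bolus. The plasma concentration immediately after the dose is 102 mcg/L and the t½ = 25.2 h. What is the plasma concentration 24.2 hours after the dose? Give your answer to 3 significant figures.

k = ln 2 / 25.2 = 0.02751 h⁻¹
C(t) = C₀ e^(−kt) = 102 × e^(−0.02751 × 24.2) = 102 × e^(−0.6656) = 102 × 0.5139 ≈ 52.4 mcg/L

52.4 mcg/L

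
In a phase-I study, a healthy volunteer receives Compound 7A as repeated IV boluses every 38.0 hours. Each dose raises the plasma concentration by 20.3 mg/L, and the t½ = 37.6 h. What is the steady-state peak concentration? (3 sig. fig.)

40.3 mg/L

k = ln 2 / 37.6 = 0.01843 h⁻¹
Fraction remaining after one interval: e^(−kτ) = e^(−0.01843 × 38.0) = 0.4963
R = 1 / (1 − 0.4963) = 1.985
Css,max = 20.3 × 1.985 ≈ 40.3 mg/L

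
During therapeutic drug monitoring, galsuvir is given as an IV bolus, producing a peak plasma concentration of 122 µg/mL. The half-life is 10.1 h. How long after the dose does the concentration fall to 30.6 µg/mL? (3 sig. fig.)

k = ln 2 / 10.1 = 0.06863 h⁻¹
C(t) = C₀ e^(−kt)  ⇒  t = ln(C₀/C) / k
t = ln(122/30.6) / 0.06863 = 1.383 / 0.06863 ≈ 20.2 hours

20.2 hours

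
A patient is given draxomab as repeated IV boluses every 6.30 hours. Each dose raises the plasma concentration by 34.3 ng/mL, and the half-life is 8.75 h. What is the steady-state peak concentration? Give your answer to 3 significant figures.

87.3 ng/mL

k = ln 2 / 8.75 = 0.07922 h⁻¹
Fraction remaining after one interval: e^(−kτ) = e^(−0.07922 × 6.30) = 0.6071
R = 1 / (1 − 0.6071) = 2.545
Css,max = 34.3 × 2.545 ≈ 87.3 ng/mL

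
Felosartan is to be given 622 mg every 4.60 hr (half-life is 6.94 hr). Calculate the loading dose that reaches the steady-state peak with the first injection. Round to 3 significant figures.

1690 mg

k = ln 2 / 6.94 = 0.09988 hr⁻¹
Accumulation ratio R = 1 / (1 − e^(−kτ)) = 1 / (1 − e^(−0.09988×4.60)) = 1 / (1 − 0.6316) = 2.715
Loading dose = maintenance dose × R = 622 × 2.715 ≈ 1690 mg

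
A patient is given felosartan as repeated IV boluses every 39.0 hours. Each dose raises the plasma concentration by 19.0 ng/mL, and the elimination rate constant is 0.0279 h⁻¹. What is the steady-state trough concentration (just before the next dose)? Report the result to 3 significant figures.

Fraction remaining after one interval: e^(−kτ) = e^(−0.02790 × 39.0) = 0.3369
R = 1 / (1 − 0.3369) = 1.508
Css,max = 19.0 × 1.508 = 28.65 ng/mL
Css,min = Css,max × e^(−kτ) = 28.65 × 0.3369 ≈ 9.65 ng/mL

9.65 ng/mL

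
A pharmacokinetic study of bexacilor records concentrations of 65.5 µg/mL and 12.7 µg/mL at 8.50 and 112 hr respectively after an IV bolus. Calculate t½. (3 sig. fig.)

k = ln(C₁/C₂) / (t₂ − t₁) = ln(65.5/12.7) / (112 − 8.50)
  = 1.640 / 103.5 = 0.01585 hr⁻¹
t½ = ln 2 / k = ln 2 / 0.01585 ≈ 43.7 hours

43.7 hours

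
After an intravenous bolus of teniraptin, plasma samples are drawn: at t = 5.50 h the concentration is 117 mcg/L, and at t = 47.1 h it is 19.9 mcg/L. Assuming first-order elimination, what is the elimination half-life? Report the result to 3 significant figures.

k = ln(C₁/C₂) / (t₂ − t₁) = ln(117/19.9) / (47.1 − 5.50)
  = 1.771 / 41.60 = 0.04258 h⁻¹
t½ = ln 2 / k = ln 2 / 0.04258 ≈ 16.3 hours

16.3 hours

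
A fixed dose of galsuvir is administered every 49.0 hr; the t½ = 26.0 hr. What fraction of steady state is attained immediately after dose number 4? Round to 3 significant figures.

k = ln 2 / 26.0 = 0.02666 hr⁻¹
f_n = 1 − e^(−nkτ) = 1 − e^(−4 × 0.02666 × 49.0) = 1 − e^(−5.225) = 1 − 0.005379 ≈ 0.995

0.995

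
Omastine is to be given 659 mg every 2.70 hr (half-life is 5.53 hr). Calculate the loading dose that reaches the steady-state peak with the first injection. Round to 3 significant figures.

2300 mg

k = ln 2 / 5.53 = 0.1253 hr⁻¹
Accumulation ratio R = 1 / (1 − e^(−kτ)) = 1 / (1 − e^(−0.1253×2.70)) = 1 / (1 − 0.7129) = 3.483
Loading dose = maintenance dose × R = 659 × 3.483 ≈ 2300 mg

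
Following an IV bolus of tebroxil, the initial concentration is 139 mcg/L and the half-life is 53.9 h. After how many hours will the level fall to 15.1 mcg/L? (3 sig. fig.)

173 hours

k = ln 2 / 53.9 = 0.01286 h⁻¹
C(t) = C₀ e^(−kt)  ⇒  t = ln(C₀/C) / k
t = ln(139/15.1) / 0.01286 = 2.220 / 0.01286 ≈ 173 hours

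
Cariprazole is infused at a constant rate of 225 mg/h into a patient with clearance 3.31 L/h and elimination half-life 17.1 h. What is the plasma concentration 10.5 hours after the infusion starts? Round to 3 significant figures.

Css = rate / CL = 225 / 3.31 = 67.98 mg/L
k = ln 2 / 17.1 = 0.04053 h⁻¹
C(t) = Css (1 − e^(−kt)) = 67.98 × (1 − e^(−0.4256)) = 67.98 × 0.3466 ≈ 23.6 mg/L

23.6 mg/L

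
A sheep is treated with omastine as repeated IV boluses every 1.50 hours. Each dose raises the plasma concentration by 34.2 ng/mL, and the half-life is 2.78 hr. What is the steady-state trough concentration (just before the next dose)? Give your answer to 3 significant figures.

k = ln 2 / 2.78 = 0.2493 hr⁻¹
Fraction remaining after one interval: e^(−kτ) = e^(−0.2493 × 1.50) = 0.6880
R = 1 / (1 − 0.6880) = 3.205
Css,max = 34.2 × 3.205 = 109.6 ng/mL
Css,min = Css,max × e^(−kτ) = 109.6 × 0.6880 ≈ 75.4 ng/mL

75.4 ng/mL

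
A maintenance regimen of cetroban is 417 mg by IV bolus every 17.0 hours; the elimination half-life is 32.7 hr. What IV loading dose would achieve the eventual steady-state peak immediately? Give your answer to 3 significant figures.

1380 mg

k = ln 2 / 32.7 = 0.02120 hr⁻¹
Accumulation ratio R = 1 / (1 − e^(−kτ)) = 1 / (1 − e^(−0.02120×17.0)) = 1 / (1 − 0.6974) = 3.305
Loading dose = maintenance dose × R = 417 × 3.305 ≈ 1380 mg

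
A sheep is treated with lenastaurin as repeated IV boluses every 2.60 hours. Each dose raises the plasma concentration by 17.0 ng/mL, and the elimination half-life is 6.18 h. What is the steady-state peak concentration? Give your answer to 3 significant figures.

k = ln 2 / 6.18 = 0.1122 h⁻¹
Fraction remaining after one interval: e^(−kτ) = e^(−0.1122 × 2.60) = 0.7471
R = 1 / (1 − 0.7471) = 3.953
Css,max = 17.0 × 3.953 ≈ 67.2 ng/mL

67.2 ng/mL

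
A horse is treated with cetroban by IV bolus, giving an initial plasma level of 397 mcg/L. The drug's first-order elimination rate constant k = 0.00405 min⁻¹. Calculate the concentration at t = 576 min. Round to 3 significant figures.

38.5 mcg/L

C(t) = C₀ e^(−kt) = 397 × e^(−0.004050 × 576) = 397 × e^(−2.333) = 397 × 0.09702 ≈ 38.5 mcg/L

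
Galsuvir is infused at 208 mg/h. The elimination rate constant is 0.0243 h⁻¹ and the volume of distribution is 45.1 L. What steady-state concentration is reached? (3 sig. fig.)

190 mg/L

CL = k · V = 0.0243 × 45.1 = 1.096 L/h
Css = rate / CL = 208 / 1.096 ≈ 190 mg/L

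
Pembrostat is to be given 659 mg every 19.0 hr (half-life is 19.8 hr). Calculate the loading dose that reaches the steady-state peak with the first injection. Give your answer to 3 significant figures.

1360 mg

k = ln 2 / 19.8 = 0.03501 hr⁻¹
Accumulation ratio R = 1 / (1 − e^(−kτ)) = 1 / (1 − e^(−0.03501×19.0)) = 1 / (1 − 0.5142) = 2.058
Loading dose = maintenance dose × R = 659 × 2.058 ≈ 1360 mg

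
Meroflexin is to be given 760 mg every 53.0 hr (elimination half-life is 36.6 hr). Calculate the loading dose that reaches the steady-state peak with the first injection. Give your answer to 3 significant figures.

1200 mg

k = ln 2 / 36.6 = 0.01894 hr⁻¹
Accumulation ratio R = 1 / (1 − e^(−kτ)) = 1 / (1 − e^(−0.01894×53.0)) = 1 / (1 − 0.3665) = 1.579
Loading dose = maintenance dose × R = 760 × 1.579 ≈ 1200 mg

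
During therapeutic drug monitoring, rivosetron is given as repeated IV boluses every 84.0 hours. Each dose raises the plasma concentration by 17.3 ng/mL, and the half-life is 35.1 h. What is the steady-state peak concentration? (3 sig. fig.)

k = ln 2 / 35.1 = 0.01975 h⁻¹
Fraction remaining after one interval: e^(−kτ) = e^(−0.01975 × 84.0) = 0.1904
R = 1 / (1 − 0.1904) = 1.235
Css,max = 17.3 × 1.235 ≈ 21.4 ng/mL

21.4 ng/mL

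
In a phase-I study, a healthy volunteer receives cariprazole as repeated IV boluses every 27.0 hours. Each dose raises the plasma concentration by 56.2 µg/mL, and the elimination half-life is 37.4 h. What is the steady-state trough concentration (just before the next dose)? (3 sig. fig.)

k = ln 2 / 37.4 = 0.01853 h⁻¹
Fraction remaining after one interval: e^(−kτ) = e^(−0.01853 × 27.0) = 0.6063
R = 1 / (1 − 0.6063) = 2.540
Css,max = 56.2 × 2.540 = 142.7 µg/mL
Css,min = Css,max × e^(−kτ) = 142.7 × 0.6063 ≈ 86.5 µg/mL

86.5 µg/mL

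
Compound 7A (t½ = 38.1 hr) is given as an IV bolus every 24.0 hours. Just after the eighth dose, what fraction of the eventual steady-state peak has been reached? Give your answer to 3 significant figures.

0.970

k = ln 2 / 38.1 = 0.01819 hr⁻¹
f_n = 1 − e^(−nkτ) = 1 − e^(−8 × 0.01819 × 24.0) = 1 − e^(−3.493) = 1 − 0.03041 ≈ 0.970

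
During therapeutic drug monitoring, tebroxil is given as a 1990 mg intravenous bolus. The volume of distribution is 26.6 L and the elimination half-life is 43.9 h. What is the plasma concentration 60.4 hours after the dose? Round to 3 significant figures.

28.8 mg/L

C₀ = dose / V = 1990 / 26.6 = 74.81 mg/L
k = ln 2 / 43.9 = 0.01579 h⁻¹
C(t) = C₀ e^(−kt) = 74.81 × e^(−0.01579 × 60.4) = 74.81 × e^(−0.9537) = 74.81 × 0.3853 ≈ 28.8 mg/L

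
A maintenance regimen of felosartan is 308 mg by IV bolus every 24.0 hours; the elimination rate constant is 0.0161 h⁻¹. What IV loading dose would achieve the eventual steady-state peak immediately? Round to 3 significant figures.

961 mg

Accumulation ratio R = 1 / (1 − e^(−kτ)) = 1 / (1 − e^(−0.01610×24.0)) = 1 / (1 − 0.6795) = 3.120
Loading dose = maintenance dose × R = 308 × 3.120 ≈ 961 mg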